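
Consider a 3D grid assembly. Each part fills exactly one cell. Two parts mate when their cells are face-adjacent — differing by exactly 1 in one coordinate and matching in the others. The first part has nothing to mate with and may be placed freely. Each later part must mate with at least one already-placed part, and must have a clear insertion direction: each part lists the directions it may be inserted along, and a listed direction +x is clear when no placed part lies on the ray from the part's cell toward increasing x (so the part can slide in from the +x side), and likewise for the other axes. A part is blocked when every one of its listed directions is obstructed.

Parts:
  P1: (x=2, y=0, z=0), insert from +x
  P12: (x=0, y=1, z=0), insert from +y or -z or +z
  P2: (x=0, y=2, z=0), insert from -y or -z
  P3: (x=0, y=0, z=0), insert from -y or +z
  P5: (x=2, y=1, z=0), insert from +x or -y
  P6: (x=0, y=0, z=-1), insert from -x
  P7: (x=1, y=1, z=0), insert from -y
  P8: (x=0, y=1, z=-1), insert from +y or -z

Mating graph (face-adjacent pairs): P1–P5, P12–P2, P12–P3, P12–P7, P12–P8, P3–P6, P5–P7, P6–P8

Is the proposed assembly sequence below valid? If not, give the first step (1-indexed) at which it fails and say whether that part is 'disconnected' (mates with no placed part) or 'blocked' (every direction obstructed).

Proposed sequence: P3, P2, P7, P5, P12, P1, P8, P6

Invalid at step 2 (disconnected)

1. P3@(0, 0, 0) [-y clear] — {P3}
2. P2@(0, 2, 0) — no placed neighbour ⇒ disconnected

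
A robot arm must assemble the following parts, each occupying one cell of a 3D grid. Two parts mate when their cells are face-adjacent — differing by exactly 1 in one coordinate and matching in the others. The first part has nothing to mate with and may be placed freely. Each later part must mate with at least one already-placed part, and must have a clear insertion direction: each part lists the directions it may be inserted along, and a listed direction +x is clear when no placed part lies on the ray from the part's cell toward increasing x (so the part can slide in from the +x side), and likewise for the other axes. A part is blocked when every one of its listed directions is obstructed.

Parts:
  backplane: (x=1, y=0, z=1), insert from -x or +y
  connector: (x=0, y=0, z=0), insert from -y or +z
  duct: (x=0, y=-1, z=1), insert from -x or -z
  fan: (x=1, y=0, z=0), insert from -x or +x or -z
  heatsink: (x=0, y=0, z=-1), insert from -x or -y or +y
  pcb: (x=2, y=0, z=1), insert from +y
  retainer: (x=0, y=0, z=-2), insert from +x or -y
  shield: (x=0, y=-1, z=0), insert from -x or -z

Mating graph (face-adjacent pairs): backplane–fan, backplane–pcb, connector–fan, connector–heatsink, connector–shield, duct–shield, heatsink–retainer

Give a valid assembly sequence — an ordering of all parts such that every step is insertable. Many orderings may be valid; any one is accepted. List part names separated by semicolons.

1. backplane@(1, 0, 1) [-x clear] — {backplane}
2. pcb@(2, 0, 1) [+y clear] — {backplane, pcb}
3. fan@(1, 0, 0) [-x clear] — {backplane, fan, pcb}
4. connector@(0, 0, 0) [-y clear] — {backplane, connector, fan, pcb}
5. heatsink@(0, 0, -1) [-x clear] — {backplane, connector, fan, heatsink, pcb}
6. retainer@(0, 0, -2) [+x clear] — {backplane, connector, fan, heatsink, pcb, retainer}
7. shield@(0, -1, 0) [-x clear] — {backplane, connector, fan, heatsink, pcb, retainer, shield}
8. duct@(0, -1, 1) [-x clear] — {backplane, connector, duct, fan, heatsink, pcb, retainer, shield}

backplane; pcb; fan; connector; heatsink; retainer; shield; duct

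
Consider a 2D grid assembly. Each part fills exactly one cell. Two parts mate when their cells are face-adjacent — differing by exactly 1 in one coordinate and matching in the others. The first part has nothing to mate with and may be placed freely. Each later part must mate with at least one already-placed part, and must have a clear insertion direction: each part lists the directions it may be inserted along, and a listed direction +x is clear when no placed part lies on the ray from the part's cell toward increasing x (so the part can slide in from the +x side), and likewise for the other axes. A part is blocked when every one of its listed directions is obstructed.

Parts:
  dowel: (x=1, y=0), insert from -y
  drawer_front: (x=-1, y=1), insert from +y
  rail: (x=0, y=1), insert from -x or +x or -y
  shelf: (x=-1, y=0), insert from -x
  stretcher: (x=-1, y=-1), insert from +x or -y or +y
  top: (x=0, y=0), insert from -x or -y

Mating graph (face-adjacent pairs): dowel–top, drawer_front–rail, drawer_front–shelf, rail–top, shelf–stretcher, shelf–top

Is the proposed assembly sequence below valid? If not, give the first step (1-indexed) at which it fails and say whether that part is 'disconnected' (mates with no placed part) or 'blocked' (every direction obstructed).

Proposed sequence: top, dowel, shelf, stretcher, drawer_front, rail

Valid

1. top@(0, 0) [-x clear] — {top}
2. dowel@(1, 0) [-y clear] — {dowel, top}
3. shelf@(-1, 0) [-x clear] — {dowel, shelf, top}
4. stretcher@(-1, -1) [+x clear] — {dowel, shelf, stretcher, top}
5. drawer_front@(-1, 1) [+y clear] — {dowel, drawer_front, shelf, stretcher, top}
6. rail@(0, 1) [+x clear] — {dowel, drawer_front, rail, shelf, stretcher, top}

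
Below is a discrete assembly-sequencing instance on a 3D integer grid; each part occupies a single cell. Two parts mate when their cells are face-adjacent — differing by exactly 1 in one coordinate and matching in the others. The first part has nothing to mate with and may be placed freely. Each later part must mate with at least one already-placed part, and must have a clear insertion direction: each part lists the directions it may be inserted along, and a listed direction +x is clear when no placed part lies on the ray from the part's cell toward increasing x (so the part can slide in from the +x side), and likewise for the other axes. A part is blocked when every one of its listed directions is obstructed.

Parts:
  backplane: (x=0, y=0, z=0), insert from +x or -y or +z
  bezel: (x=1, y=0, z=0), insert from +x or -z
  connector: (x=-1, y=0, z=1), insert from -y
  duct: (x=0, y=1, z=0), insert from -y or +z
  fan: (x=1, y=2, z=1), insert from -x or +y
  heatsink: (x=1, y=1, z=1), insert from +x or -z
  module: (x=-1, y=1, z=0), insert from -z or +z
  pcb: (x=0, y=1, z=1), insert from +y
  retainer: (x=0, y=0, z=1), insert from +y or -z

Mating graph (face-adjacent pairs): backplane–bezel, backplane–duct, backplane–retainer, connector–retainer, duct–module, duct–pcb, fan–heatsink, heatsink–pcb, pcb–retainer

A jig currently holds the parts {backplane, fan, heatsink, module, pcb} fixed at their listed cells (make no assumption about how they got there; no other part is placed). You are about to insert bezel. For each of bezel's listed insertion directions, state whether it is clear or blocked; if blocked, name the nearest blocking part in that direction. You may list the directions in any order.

+x: ray from bezel(1, 0, 0) has no placed part ⇒ clear
-z: ray from bezel(1, 0, 0) has no placed part ⇒ clear

+x: clear; -z: clear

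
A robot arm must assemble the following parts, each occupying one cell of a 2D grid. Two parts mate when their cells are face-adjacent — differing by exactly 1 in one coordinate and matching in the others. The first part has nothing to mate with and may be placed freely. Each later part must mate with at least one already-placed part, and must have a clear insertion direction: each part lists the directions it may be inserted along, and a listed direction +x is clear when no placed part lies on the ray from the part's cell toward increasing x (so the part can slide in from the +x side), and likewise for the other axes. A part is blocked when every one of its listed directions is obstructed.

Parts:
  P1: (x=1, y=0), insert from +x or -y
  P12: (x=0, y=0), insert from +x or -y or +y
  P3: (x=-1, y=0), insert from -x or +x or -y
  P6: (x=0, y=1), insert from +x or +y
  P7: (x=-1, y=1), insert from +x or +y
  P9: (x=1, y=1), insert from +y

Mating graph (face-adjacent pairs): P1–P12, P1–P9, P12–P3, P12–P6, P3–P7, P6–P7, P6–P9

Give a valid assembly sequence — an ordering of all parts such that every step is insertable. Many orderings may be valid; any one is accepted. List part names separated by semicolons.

P6; P12; P1; P9; P3; P7

1. P6@(0, 1) [+x clear] — {P6}
2. P12@(0, 0) [+x clear] — {P12, P6}
3. P1@(1, 0) [+x clear] — {P1, P12, P6}
4. P9@(1, 1) [+y clear] — {P1, P12, P6, P9}
5. P3@(-1, 0) [-x clear] — {P1, P12, P3, P6, P9}
6. P7@(-1, 1) [+y clear] — {P1, P12, P3, P6, P7, P9}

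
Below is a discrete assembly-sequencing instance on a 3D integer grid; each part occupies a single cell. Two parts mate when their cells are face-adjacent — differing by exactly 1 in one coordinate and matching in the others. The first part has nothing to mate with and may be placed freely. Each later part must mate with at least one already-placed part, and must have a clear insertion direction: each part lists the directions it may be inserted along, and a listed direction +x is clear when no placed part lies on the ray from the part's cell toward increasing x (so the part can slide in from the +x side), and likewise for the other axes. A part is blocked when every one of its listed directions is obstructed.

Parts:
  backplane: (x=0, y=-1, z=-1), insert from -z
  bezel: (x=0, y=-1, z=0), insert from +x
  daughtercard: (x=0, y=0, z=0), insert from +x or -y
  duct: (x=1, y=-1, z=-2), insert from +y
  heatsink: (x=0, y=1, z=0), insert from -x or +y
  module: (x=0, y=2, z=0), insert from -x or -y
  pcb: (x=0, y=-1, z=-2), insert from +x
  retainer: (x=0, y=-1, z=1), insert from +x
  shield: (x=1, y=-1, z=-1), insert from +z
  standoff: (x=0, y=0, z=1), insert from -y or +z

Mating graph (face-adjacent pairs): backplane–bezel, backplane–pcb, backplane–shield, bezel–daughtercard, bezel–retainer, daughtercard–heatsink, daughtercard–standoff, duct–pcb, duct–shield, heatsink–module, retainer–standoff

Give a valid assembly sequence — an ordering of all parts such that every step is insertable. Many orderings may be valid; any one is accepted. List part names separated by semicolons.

module; heatsink; daughtercard; standoff; retainer; bezel; backplane; pcb; duct; shield

1. module@(0, 2, 0) [-x clear] — {module}
2. heatsink@(0, 1, 0) [-x clear] — {heatsink, module}
3. daughtercard@(0, 0, 0) [+x clear] — {daughtercard, heatsink, module}
4. standoff@(0, 0, 1) [-y clear] — {daughtercard, heatsink, module, standoff}
5. retainer@(0, -1, 1) [+x clear] — {daughtercard, heatsink, module, retainer, standoff}
6. bezel@(0, -1, 0) [+x clear] — {bezel, daughtercard, heatsink, module, retainer, standoff}
7. backplane@(0, -1, -1) [-z clear] — {backplane, bezel, daughtercard, heatsink, module, retainer, standoff}
8. pcb@(0, -1, -2) [+x clear] — {backplane, bezel, daughtercard, heatsink, module, pcb, retainer, standoff}
9. duct@(1, -1, -2) [+y clear] — {backplane, bezel, daughtercard, duct, heatsink, module, pcb, retainer, standoff}
10. shield@(1, -1, -1) [+z clear] — {backplane, bezel, daughtercard, duct, heatsink, module, pcb, retainer, shield, standoff}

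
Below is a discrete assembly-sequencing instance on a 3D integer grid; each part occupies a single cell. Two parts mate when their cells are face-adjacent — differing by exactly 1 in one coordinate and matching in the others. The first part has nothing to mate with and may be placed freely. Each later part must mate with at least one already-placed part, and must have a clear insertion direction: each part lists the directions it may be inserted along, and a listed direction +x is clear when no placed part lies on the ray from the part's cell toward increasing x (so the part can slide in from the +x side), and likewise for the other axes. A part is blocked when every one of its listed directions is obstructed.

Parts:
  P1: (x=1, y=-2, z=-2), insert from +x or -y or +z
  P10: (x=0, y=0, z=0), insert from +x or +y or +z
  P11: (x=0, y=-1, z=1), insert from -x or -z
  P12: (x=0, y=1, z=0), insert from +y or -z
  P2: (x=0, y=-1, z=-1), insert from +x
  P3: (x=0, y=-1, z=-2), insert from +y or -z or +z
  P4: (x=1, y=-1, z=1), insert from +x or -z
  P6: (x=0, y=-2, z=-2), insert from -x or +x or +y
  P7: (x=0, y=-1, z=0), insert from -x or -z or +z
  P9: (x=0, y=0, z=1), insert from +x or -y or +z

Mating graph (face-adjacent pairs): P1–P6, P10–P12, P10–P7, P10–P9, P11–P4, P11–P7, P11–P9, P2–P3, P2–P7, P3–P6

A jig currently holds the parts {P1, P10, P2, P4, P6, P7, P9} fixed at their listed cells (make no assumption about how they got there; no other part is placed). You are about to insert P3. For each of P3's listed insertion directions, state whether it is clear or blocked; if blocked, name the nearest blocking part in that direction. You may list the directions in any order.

+y: ray from P3(0, -1, -2) has no placed part ⇒ clear
-z: ray from P3(0, -1, -2) has no placed part ⇒ clear
+z: nearest on ray is P2@(0, -1, -1) ⇒ blocked

+y: clear; +z: blocked by P2; -z: clear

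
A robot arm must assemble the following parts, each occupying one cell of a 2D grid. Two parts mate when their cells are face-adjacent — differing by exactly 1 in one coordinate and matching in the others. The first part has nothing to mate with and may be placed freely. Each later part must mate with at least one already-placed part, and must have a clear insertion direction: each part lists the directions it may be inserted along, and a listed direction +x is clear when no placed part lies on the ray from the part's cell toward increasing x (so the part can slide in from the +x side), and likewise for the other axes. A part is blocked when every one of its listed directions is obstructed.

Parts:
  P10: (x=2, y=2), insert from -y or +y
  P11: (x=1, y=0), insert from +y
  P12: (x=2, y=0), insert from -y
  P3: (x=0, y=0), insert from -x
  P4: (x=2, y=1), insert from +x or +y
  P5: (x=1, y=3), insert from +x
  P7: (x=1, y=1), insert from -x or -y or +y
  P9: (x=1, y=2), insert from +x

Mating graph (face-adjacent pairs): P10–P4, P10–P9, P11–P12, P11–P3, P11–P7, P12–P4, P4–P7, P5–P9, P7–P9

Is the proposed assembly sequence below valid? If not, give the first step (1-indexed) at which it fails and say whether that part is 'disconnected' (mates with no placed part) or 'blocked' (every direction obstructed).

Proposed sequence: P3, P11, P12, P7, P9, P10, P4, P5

Valid

1. P3@(0, 0) [-x clear] — {P3}
2. P11@(1, 0) [+y clear] — {P11, P3}
3. P12@(2, 0) [-y clear] — {P11, P12, P3}
4. P7@(1, 1) [-x clear] — {P11, P12, P3, P7}
5. P9@(1, 2) [+x clear] — {P11, P12, P3, P7, P9}
6. P10@(2, 2) [+y clear] — {P10, P11, P12, P3, P7, P9}
7. P4@(2, 1) [+x clear] — {P10, P11, P12, P3, P4, P7, P9}
8. P5@(1, 3) [+x clear] — {P10, P11, P12, P3, P4, P5, P7, P9}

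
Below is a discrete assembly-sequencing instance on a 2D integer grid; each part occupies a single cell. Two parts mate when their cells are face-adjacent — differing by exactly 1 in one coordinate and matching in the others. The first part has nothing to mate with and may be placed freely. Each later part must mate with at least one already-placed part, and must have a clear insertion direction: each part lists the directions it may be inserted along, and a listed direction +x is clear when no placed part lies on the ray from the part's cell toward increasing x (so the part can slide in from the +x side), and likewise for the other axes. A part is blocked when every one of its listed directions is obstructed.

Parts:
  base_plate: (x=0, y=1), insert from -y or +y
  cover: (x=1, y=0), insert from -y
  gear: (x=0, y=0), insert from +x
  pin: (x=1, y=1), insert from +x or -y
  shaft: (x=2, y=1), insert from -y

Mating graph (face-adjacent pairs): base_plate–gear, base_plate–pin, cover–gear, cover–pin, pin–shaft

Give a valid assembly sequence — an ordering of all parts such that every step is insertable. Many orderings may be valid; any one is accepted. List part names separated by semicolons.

1. shaft@(2, 1) [-y clear] — {shaft}
2. pin@(1, 1) [-y clear] — {pin, shaft}
3. base_plate@(0, 1) [-y clear] — {base_plate, pin, shaft}
4. gear@(0, 0) [+x clear] — {base_plate, gear, pin, shaft}
5. cover@(1, 0) [-y clear] — {base_plate, cover, gear, pin, shaft}

shaft; pin; base_plate; gear; cover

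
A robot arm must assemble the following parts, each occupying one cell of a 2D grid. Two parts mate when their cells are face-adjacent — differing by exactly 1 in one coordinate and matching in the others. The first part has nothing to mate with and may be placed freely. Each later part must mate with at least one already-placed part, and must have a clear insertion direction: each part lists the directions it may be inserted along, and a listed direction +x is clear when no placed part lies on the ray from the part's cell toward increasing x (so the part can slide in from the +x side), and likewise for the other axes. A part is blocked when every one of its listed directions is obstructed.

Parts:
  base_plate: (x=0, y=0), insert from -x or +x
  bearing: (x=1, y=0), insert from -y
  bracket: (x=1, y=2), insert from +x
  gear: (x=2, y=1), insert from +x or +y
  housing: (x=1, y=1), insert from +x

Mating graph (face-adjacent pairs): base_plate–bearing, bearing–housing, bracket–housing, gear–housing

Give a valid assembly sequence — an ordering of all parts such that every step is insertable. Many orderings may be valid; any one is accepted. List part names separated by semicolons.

base_plate; bearing; housing; gear; bracket

1. base_plate@(0, 0) [-x clear] — {base_plate}
2. bearing@(1, 0) [-y clear] — {base_plate, bearing}
3. housing@(1, 1) [+x clear] — {base_plate, bearing, housing}
4. gear@(2, 1) [+x clear] — {base_plate, bearing, gear, housing}
5. bracket@(1, 2) [+x clear] — {base_plate, bearing, bracket, gear, housing}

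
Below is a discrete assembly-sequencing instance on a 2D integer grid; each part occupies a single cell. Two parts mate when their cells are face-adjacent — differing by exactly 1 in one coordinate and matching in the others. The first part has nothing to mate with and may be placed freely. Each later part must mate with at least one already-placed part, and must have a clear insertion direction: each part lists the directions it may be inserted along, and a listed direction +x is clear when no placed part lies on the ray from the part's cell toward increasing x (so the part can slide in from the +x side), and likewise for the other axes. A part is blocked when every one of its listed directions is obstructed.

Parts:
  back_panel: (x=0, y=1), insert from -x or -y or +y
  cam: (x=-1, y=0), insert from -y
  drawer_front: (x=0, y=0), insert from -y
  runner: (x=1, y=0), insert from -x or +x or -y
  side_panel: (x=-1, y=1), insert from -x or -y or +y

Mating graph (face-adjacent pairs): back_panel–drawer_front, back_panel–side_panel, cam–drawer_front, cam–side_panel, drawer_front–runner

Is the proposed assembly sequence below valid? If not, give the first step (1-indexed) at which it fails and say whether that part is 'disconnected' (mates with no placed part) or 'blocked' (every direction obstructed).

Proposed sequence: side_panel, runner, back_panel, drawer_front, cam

Invalid at step 2 (disconnected)

1. side_panel@(-1, 1) [-x clear] — {side_panel}
2. runner@(1, 0) — no placed neighbour ⇒ disconnected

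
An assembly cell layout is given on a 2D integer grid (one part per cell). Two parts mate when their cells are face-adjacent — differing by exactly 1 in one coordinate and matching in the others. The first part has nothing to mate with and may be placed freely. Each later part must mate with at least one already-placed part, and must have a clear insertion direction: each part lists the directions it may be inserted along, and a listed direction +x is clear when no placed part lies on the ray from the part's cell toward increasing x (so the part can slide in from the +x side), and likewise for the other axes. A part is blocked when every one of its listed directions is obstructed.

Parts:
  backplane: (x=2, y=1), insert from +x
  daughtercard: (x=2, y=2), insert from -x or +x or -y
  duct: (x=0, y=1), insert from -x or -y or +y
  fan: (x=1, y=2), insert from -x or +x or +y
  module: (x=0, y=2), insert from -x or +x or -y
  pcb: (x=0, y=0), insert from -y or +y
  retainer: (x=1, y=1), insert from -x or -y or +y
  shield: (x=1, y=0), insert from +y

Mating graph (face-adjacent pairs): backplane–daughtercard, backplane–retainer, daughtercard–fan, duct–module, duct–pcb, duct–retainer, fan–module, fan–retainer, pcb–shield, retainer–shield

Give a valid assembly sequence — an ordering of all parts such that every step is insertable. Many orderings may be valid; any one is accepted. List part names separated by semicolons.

module; duct; pcb; shield; retainer; backplane; daughtercard; fan

1. module@(0, 2) [-x clear] — {module}
2. duct@(0, 1) [-x clear] — {duct, module}
3. pcb@(0, 0) [-y clear] — {duct, module, pcb}
4. shield@(1, 0) [+y clear] — {duct, module, pcb, shield}
5. retainer@(1, 1) [+y clear] — {duct, module, pcb, retainer, shield}
6. backplane@(2, 1) [+x clear] — {backplane, duct, module, pcb, retainer, shield}
7. daughtercard@(2, 2) [+x clear] — {backplane, daughtercard, duct, module, pcb, retainer, shield}
8. fan@(1, 2) [+y clear] — {backplane, daughtercard, duct, fan, module, pcb, retainer, shield}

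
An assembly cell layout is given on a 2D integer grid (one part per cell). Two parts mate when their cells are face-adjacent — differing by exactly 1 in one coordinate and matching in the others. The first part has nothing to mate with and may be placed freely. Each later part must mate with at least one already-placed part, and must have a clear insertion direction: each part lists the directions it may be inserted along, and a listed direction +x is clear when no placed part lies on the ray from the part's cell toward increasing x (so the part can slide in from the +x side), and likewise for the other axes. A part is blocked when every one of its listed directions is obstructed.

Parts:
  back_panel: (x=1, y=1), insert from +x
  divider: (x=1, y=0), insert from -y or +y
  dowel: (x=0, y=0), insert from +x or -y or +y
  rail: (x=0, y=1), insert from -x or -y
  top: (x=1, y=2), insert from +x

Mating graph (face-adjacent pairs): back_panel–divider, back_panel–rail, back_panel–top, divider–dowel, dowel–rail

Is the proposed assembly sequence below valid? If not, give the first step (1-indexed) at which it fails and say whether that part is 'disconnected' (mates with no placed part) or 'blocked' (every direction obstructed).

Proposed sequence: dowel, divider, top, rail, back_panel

1. dowel@(0, 0) [+x clear] — {dowel}
2. divider@(1, 0) [-y clear] — {divider, dowel}
3. top@(1, 2) — no placed neighbour ⇒ disconnected

Invalid at step 3 (disconnected)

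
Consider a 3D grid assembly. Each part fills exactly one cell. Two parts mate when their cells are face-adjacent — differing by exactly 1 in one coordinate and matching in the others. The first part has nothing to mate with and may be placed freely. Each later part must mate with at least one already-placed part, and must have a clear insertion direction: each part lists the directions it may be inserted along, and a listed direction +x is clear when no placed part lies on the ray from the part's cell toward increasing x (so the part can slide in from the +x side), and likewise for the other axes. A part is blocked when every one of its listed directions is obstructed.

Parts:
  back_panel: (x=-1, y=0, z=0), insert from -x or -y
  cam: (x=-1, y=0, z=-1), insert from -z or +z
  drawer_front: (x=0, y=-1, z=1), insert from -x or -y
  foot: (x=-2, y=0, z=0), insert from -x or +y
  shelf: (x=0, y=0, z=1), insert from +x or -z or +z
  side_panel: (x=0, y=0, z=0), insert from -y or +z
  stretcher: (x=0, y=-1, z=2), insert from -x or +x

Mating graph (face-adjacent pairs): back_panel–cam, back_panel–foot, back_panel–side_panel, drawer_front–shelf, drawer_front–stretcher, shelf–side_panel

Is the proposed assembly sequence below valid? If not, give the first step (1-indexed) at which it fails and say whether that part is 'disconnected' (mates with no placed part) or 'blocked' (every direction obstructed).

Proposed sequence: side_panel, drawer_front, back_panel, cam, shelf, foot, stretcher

Invalid at step 2 (disconnected)

1. side_panel@(0, 0, 0) [-y clear] — {side_panel}
2. drawer_front@(0, -1, 1) — no placed neighbour ⇒ disconnected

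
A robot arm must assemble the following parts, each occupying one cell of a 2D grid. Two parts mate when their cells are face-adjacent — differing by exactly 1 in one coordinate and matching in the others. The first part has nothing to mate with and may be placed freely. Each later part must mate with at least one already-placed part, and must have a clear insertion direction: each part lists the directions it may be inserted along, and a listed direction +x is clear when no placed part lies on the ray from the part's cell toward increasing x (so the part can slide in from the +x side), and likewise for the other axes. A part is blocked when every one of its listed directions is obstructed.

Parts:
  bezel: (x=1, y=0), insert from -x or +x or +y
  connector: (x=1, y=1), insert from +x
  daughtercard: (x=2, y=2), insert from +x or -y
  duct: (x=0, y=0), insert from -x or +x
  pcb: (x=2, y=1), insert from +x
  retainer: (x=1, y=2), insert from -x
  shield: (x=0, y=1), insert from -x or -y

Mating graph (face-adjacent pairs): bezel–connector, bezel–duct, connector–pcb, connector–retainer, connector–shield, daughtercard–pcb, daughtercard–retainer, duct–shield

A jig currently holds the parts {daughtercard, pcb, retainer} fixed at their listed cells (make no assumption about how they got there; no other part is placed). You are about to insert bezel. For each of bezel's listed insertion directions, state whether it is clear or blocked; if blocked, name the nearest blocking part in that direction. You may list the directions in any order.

-x: ray from bezel(1, 0) has no placed part ⇒ clear
+x: ray from bezel(1, 0) has no placed part ⇒ clear
+y: nearest on ray is retainer@(1, 2) ⇒ blocked

+x: clear; +y: blocked by retainer; -x: clear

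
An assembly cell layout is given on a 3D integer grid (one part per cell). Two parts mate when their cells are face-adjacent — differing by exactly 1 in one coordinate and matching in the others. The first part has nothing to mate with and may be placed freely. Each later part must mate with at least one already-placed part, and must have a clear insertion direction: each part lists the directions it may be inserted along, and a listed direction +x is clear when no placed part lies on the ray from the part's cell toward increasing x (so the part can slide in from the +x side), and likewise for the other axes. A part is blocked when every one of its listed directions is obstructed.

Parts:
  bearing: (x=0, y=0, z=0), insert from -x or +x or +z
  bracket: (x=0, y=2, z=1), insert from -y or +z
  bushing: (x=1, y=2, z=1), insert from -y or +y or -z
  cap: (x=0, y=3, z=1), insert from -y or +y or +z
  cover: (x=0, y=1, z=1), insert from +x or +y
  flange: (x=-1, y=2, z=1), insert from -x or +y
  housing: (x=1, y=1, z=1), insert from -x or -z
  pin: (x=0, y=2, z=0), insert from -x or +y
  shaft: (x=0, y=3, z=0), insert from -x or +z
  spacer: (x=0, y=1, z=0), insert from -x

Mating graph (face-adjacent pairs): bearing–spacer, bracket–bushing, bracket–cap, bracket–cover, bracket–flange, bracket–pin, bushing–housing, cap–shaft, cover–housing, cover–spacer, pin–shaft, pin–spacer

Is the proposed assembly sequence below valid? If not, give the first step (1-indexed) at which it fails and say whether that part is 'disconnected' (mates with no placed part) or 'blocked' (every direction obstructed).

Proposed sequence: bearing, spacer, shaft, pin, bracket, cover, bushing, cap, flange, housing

1. bearing@(0, 0, 0) [-x clear] — {bearing}
2. spacer@(0, 1, 0) [-x clear] — {bearing, spacer}
3. shaft@(0, 3, 0) — no placed neighbour ⇒ disconnected

Invalid at step 3 (disconnected)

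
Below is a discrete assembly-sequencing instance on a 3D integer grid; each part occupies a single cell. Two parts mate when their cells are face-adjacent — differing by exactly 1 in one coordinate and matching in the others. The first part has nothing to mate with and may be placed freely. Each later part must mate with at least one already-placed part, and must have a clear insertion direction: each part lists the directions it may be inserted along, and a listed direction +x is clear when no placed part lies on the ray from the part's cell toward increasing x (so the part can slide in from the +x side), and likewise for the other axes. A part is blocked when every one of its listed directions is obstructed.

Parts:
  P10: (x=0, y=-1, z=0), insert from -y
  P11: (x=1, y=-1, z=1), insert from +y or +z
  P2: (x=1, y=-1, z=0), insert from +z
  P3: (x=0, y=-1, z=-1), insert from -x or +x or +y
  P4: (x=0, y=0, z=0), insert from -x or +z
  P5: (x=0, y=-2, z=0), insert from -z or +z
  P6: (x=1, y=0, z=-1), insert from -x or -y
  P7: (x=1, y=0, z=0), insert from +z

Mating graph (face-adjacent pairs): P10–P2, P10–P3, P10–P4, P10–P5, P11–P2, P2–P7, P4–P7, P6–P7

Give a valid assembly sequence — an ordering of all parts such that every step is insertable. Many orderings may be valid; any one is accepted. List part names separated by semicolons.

P4; P7; P6; P2; P10; P3; P11; P5

1. P4@(0, 0, 0) [-x clear] — {P4}
2. P7@(1, 0, 0) [+z clear] — {P4, P7}
3. P6@(1, 0, -1) [-x clear] — {P4, P6, P7}
4. P2@(1, -1, 0) [+z clear] — {P2, P4, P6, P7}
5. P10@(0, -1, 0) [-y clear] — {P10, P2, P4, P6, P7}
6. P3@(0, -1, -1) [-x clear] — {P10, P2, P3, P4, P6, P7}
7. P11@(1, -1, 1) [+y clear] — {P10, P11, P2, P3, P4, P6, P7}
8. P5@(0, -2, 0) [-z clear] — {P10, P11, P2, P3, P4, P5, P6, P7}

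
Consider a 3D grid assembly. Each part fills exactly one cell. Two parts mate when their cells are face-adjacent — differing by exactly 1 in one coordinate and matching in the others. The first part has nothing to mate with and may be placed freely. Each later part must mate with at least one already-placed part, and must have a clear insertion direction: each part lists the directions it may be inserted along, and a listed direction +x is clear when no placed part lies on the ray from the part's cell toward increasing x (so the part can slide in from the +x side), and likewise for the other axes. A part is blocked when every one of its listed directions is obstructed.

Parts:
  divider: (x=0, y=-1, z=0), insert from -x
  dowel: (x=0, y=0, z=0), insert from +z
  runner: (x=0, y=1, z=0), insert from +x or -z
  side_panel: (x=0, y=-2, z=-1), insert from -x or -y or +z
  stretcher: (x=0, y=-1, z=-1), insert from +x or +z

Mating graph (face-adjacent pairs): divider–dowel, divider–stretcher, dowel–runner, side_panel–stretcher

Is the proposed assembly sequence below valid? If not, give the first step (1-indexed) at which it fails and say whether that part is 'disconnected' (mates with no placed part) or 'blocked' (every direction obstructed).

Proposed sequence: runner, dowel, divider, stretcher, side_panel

Valid

1. runner@(0, 1, 0) [+x clear] — {runner}
2. dowel@(0, 0, 0) [+z clear] — {dowel, runner}
3. divider@(0, -1, 0) [-x clear] — {divider, dowel, runner}
4. stretcher@(0, -1, -1) [+x clear] — {divider, dowel, runner, stretcher}
5. side_panel@(0, -2, -1) [-x clear] — {divider, dowel, runner, side_panel, stretcher}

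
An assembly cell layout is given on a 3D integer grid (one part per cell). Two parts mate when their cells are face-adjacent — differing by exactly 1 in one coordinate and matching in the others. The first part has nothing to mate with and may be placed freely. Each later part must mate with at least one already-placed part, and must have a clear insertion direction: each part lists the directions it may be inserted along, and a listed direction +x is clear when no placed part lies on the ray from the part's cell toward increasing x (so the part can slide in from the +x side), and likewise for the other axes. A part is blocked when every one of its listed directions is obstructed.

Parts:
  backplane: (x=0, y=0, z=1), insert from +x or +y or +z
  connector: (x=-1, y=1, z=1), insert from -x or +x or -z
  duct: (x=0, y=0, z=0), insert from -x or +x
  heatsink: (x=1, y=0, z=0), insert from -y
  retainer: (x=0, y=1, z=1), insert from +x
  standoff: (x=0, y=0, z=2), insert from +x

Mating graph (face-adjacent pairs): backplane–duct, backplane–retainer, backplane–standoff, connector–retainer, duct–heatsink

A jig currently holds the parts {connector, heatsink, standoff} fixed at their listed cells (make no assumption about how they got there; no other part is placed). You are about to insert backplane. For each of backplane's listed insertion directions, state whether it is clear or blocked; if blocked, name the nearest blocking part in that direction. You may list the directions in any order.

+x: ray from backplane(0, 0, 1) has no placed part ⇒ clear
+y: ray from backplane(0, 0, 1) has no placed part ⇒ clear
+z: nearest on ray is standoff@(0, 0, 2) ⇒ blocked

+x: clear; +y: clear; +z: blocked by standoff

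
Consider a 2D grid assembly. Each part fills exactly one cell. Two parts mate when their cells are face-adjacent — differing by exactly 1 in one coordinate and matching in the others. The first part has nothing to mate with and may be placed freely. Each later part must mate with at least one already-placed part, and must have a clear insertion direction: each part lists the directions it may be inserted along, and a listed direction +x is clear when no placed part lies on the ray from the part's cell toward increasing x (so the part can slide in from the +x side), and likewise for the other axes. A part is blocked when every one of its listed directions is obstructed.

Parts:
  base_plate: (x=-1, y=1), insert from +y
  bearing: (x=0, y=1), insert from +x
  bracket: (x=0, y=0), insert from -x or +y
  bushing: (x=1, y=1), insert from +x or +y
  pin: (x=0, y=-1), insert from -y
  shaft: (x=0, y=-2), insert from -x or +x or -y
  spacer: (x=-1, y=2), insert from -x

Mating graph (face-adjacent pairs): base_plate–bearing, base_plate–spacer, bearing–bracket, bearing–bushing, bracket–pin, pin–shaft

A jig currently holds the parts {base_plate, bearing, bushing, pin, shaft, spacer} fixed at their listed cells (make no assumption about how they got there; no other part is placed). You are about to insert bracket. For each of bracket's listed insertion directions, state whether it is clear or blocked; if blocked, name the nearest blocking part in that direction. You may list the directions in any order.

+y: blocked by bearing; -x: clear

-x: ray from bracket(0, 0) has no placed part ⇒ clear
+y: nearest on ray is bearing@(0, 1) ⇒ blocked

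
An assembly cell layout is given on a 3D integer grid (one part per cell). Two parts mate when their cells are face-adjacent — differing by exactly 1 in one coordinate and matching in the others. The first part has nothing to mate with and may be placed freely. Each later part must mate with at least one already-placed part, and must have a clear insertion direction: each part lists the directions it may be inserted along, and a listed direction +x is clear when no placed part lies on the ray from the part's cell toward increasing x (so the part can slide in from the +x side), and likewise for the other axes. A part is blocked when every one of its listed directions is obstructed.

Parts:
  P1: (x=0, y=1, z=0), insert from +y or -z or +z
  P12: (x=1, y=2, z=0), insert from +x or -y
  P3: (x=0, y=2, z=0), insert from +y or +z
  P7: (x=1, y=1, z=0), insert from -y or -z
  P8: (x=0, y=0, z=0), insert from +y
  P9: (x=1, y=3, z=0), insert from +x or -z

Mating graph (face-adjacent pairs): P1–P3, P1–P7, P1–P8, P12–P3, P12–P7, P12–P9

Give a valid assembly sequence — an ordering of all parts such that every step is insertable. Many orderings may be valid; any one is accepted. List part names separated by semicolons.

1. P8@(0, 0, 0) [+y clear] — {P8}
2. P1@(0, 1, 0) [+y clear] — {P1, P8}
3. P3@(0, 2, 0) [+y clear] — {P1, P3, P8}
4. P7@(1, 1, 0) [-y clear] — {P1, P3, P7, P8}
5. P12@(1, 2, 0) [+x clear] — {P1, P12, P3, P7, P8}
6. P9@(1, 3, 0) [+x clear] — {P1, P12, P3, P7, P8, P9}

P8; P1; P3; P7; P12; P9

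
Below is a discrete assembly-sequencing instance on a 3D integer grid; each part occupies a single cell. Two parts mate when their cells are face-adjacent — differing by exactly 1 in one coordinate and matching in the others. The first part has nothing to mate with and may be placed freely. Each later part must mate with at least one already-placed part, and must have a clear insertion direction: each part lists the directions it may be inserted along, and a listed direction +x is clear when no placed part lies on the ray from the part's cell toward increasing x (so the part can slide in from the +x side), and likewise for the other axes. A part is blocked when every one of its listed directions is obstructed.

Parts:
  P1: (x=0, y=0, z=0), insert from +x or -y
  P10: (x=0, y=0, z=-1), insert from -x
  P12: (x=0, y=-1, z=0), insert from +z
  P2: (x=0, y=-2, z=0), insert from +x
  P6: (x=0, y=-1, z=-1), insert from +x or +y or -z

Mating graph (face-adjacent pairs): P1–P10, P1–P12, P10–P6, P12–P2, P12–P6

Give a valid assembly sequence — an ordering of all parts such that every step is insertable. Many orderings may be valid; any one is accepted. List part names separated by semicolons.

1. P6@(0, -1, -1) [+x clear] — {P6}
2. P12@(0, -1, 0) [+z clear] — {P12, P6}
3. P1@(0, 0, 0) [+x clear] — {P1, P12, P6}
4. P2@(0, -2, 0) [+x clear] — {P1, P12, P2, P6}
5. P10@(0, 0, -1) [-x clear] — {P1, P10, P12, P2, P6}

P6; P12; P1; P2; P10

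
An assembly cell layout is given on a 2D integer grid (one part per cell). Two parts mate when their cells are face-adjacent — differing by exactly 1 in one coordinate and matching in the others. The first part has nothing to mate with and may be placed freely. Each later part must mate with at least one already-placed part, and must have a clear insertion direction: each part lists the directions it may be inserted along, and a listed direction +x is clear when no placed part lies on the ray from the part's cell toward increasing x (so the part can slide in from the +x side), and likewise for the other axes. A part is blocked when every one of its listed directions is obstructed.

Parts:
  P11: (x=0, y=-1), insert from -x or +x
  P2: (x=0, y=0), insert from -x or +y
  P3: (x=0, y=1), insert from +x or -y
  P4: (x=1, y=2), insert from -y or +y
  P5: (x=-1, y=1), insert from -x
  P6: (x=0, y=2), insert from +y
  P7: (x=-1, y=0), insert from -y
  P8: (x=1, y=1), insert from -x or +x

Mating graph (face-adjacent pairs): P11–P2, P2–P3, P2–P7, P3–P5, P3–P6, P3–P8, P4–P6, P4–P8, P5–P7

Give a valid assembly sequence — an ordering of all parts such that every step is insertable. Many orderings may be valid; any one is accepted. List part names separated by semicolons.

1. P3@(0, 1) [+x clear] — {P3}
2. P5@(-1, 1) [-x clear] — {P3, P5}
3. P6@(0, 2) [+y clear] — {P3, P5, P6}
4. P4@(1, 2) [-y clear] — {P3, P4, P5, P6}
5. P2@(0, 0) [-x clear] — {P2, P3, P4, P5, P6}
6. P11@(0, -1) [-x clear] — {P11, P2, P3, P4, P5, P6}
7. P7@(-1, 0) [-y clear] — {P11, P2, P3, P4, P5, P6, P7}
8. P8@(1, 1) [+x clear] — {P11, P2, P3, P4, P5, P6, P7, P8}

P3; P5; P6; P4; P2; P11; P7; P8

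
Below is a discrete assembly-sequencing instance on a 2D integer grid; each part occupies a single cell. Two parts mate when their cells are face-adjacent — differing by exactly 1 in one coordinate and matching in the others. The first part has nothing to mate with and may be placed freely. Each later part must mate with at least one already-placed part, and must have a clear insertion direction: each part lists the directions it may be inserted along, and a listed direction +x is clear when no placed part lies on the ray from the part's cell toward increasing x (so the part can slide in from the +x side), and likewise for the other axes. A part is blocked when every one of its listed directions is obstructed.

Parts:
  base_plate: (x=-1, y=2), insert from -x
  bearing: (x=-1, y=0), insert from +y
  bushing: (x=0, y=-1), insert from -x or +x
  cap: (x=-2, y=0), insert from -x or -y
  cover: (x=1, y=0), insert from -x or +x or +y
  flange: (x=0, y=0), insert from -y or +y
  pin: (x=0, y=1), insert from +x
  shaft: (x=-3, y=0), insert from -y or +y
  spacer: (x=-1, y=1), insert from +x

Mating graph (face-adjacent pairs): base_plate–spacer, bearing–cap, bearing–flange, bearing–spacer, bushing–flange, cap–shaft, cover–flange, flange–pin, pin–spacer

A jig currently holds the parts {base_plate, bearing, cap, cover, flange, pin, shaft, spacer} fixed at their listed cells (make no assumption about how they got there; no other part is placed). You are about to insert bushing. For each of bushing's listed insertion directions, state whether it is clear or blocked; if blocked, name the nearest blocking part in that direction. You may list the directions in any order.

-x: ray from bushing(0, -1) has no placed part ⇒ clear
+x: ray from bushing(0, -1) has no placed part ⇒ clear

+x: clear; -x: clear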